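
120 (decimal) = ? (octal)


120 (base 10) = 120 (decimal)
120 (decimal) = 170 (base 8)


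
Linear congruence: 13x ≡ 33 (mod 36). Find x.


GCD(13, 36) = 1, unique solution
a^(-1) mod 36 = 25
x = 25 * 33 mod 36 = 33

x ≡ 33 (mod 36)


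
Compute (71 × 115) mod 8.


71 × 115 = 8165
8165 mod 8 = 5


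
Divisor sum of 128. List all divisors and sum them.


Divisors of 128: 1, 2, 4, 8, 16, 32, 64, 128
Sum = 1 + 2 + 4 + 8 + 16 + 32 + 64 + 128 = 255

σ(128) = 255


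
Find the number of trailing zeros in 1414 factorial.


floor(1414/5) = 282
floor(1414/25) = 56
floor(1414/125) = 11
floor(1414/625) = 2
Total = 351

351 trailing zeros


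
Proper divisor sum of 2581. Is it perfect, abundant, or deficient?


Proper divisors: 1, 29, 89
Sum = 1 + 29 + 89 = 119
119 < 2581 → deficient

s(2581) = 119 (deficient)


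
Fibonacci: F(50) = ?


Sequence: 1, 1, 2, 3, 5, 8, 13, 21, 34, 55, 89, 144, 233, 377, 610, 987, 1597, 2584, 4181, 6765, 10946, 17711, 28657, 46368, 75025, 121393, 196418, 317811, 514229, 832040, 1346269, 2178309, 3524578, 5702887, 9227465, 14930352, 24157817, 39088169, 63245986, 102334155, 165580141, 267914296, 433494437, 701408733, 1134903170, 1836311903, 2971215073, 4807526976, 7778742049, 12586269025
F(50) = 12586269025


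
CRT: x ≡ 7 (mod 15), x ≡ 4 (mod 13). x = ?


M = 15*13 = 195
M1 = M/15 = 13, M2 = M/13 = 15
M1^(-1) mod 15 = 7, M2^(-1) mod 13 = 7
x = 7*13*7 + 4*15*7 = 1057
1057 mod 195 = 82
Check: 82 mod 15 = 7 ✓, 82 mod 13 = 4 ✓

x ≡ 82 (mod 195)


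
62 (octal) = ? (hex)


62 (base 8) = 50 (decimal)
50 (decimal) = 32 (base 16)


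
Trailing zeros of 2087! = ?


floor(2087/5) = 417
floor(2087/25) = 83
floor(2087/125) = 16
floor(2087/625) = 3
Total = 519

519 trailing zeros


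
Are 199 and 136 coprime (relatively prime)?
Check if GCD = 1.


Euclidean algorithm:
199 = 1 * 136 + 63
136 = 2 * 63 + 10
63 = 6 * 10 + 3
10 = 3 * 3 + 1
3 = 3 * 1 + 0
GCD(199, 136) = 1

Yes, coprime (GCD = 1)


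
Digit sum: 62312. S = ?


6 + 2 + 3 + 1 + 2 = 14


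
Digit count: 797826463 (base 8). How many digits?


797826463 in base 8 = 5743356637
Number of digits = 10

10 digits (base 8)


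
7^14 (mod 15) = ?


7^1 mod 15 = 7
7^2 mod 15 = 4
7^3 mod 15 = 13
7^4 mod 15 = 1
7^5 mod 15 = 7
7^6 mod 15 = 4
7^7 mod 15 = 13
7^8 mod 15 = 1
7^9 mod 15 = 7
7^10 mod 15 = 4
7^11 mod 15 = 13
7^12 mod 15 = 1
7^13 mod 15 = 7
7^14 mod 15 = 4


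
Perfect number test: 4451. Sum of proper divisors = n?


Proper divisors of 4451: 1
Sum = 1 = 1

No, 4451 is not perfect (1 ≠ 4451)


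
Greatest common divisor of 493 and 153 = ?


493 = 3 * 153 + 34
153 = 4 * 34 + 17
34 = 2 * 17 + 0
GCD = 17


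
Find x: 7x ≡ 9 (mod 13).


GCD(7, 13) = 1, unique solution
a^(-1) mod 13 = 2
x = 2 * 9 mod 13 = 5

x ≡ 5 (mod 13)


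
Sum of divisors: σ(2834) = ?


Divisors of 2834: 1, 2, 13, 26, 109, 218, 1417, 2834
Sum = 1 + 2 + 13 + 26 + 109 + 218 + 1417 + 2834 = 4620

σ(2834) = 4620


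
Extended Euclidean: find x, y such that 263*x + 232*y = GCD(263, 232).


Tabular extended Euclidean (each row: r = 263*s + 232*t):
r=263, s=1, t=0
r=232, s=0, t=1
q=1: r=31, s=1, t=-1   [263*(1) + 232*(-1) = 31]
q=7: r=15, s=-7, t=8   [263*(-7) + 232*(8) = 15]
q=2: r=1, s=15, t=-17   [263*(15) + 232*(-17) = 1]
q=15: r=0, s=-232, t=263   [263*(-232) + 232*(263) = 0]
GCD = 1; from the row with r=1: x=15, y=-17
Check: 263*(15) + 232*(-17) = 3945 - 3944 = 1

GCD = 1, x = 15, y = -17


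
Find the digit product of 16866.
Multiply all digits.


1 × 6 × 8 × 6 × 6 = 1728


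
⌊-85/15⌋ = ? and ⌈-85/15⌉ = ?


-85/15 = -5.6667
floor = -6
ceil = -5

floor = -6, ceil = -5


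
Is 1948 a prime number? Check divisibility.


1948 / 2 = 974 (exact division)
1948 is NOT prime.

No, 1948 is not prime


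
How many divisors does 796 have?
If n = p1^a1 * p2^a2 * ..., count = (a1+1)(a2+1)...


796 = 2^2 × 199^1
d(796) = (2+1) × (1+1) = 6

6 divisors


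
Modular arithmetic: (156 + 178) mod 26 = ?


156 + 178 = 334
334 mod 26 = 22


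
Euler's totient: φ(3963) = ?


3963 = 3 × 1321
Prime factors: 3, 1321
φ(3963) = 3963 × (1-1/3) × (1-1/1321)
= 3963 × 2/3 × 1320/1321 = 2640

φ(3963) = 2640


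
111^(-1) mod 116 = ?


Use the extended Euclidean algorithm on (116, 111); each row r = 116*s + 111*t:
r=116, s=1, t=0
r=111, s=0, t=1
q=1: r=5, s=1, t=-1   [116*(1) + 111*(-1) = 5]
q=22: r=1, s=-22, t=23   [116*(-22) + 111*(23) = 1]
q=5: r=0, s=111, t=-116   [116*(111) + 111*(-116) = 0]
GCD = 1 with t = 23, so 111*(23) ≡ 1 (mod 116)
Inverse = 23 mod 116 = 23
Check: 111 * 23 = 2553 ≡ 1 (mod 116)

111^(-1) ≡ 23 (mod 116)


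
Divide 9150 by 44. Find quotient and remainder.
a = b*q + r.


9150 = 44 * 207 + 42
Check: 9108 + 42 = 9150

q = 207, r = 42


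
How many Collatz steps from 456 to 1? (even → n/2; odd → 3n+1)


456 → 228 → 114 → 57 → 172 → 86 → 43 → 130 → 65 → 196 → 98 → 49 → 148 → 74 → 37 → 112 → 56 → 28 → 14 → 7 → 22 → 11 → 34 → 17 → 52 → 26 → 13 → 40 → 20 → 10 → 5 → 16 → 8 → 4 → 2 → 1
Total steps = 35

35 steps


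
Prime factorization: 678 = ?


678 / 2 = 339
339 / 3 = 113
113 / 113 = 1
678 = 2 × 3 × 113


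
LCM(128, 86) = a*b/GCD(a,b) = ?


GCD(128, 86) = 2
LCM = 128*86/2 = 11008/2 = 5504

LCM = 5504


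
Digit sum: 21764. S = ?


2 + 1 + 7 + 6 + 4 = 20


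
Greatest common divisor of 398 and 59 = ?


398 = 6 * 59 + 44
59 = 1 * 44 + 15
44 = 2 * 15 + 14
15 = 1 * 14 + 1
14 = 14 * 1 + 0
GCD = 1


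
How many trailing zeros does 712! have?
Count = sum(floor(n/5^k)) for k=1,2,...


floor(712/5) = 142
floor(712/25) = 28
floor(712/125) = 5
floor(712/625) = 1
Total = 176

176 trailing zeros


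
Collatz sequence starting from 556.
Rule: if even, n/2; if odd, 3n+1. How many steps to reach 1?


556 → 278 → 139 → 418 → 209 → 628 → 314 → 157 → 472 → 236 → 118 → 59 → 178 → 89 → 268 → 134 → 67 → 202 → 101 → 304 → 152 → 76 → 38 → 19 → 58 → 29 → 88 → 44 → 22 → 11 → 34 → 17 → 52 → 26 → 13 → 40 → 20 → 10 → 5 → 16 → 8 → 4 → 2 → 1
Total steps = 43

43 steps


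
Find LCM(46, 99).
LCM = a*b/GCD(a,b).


GCD(46, 99) = 1
LCM = 46*99/1 = 4554/1 = 4554

LCM = 4554


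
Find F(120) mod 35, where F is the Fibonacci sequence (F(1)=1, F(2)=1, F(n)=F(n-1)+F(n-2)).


F(k) mod 35 for k=1..120:
1, 1, 2, 3, 5, 8, 13, 21, 34, 20, 19, 4, 23, 27, 15, 7, 22, 29, 16, 10, 26, 1, 27, 28, 20, 13, 33, 11, 9, 20, 29, 14, 8, 22, 30, 17, 12, 29, 6, 0, 6, 6, 12, 18, 30, 13, 8, 21, 29, 15, 9, 24, 33, 22, 20, 7, 27, 34, 26, 25, 16, 6, 22, 28, 15, 8, 23, 31, 19, 15, 34, 14, 13, 27, 5, 32, 2, 34, 1, 0, 1, 1, 2, 3, 5, 8, 13, 21, 34, 20, 19, 4, 23, 27, 15, 7, 22, 29, 16, 10, 26, 1, 27, 28, 20, 13, 33, 11, 9, 20, 29, 14, 8, 22, 30, 17, 12, 29, 6, 0
F(120) mod 35 = 0


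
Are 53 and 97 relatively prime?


Euclidean algorithm:
97 = 1 * 53 + 44
53 = 1 * 44 + 9
44 = 4 * 9 + 8
9 = 1 * 8 + 1
8 = 8 * 1 + 0
GCD(53, 97) = 1

Yes, coprime (GCD = 1)


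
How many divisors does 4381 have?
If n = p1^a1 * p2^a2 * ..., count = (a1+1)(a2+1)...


4381 = 13^1 × 337^1
d(4381) = (1+1) × (1+1) = 4

4 divisors


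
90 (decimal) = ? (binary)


90 (base 10) = 90 (decimal)
90 (decimal) = 1011010 (base 2)


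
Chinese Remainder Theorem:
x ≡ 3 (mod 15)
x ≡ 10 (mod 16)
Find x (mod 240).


M = 15*16 = 240
M1 = M/15 = 16, M2 = M/16 = 15
M1^(-1) mod 15 = 1, M2^(-1) mod 16 = 15
x = 3*16*1 + 10*15*15 = 2298
2298 mod 240 = 138
Check: 138 mod 15 = 3 ✓, 138 mod 16 = 10 ✓

x ≡ 138 (mod 240)


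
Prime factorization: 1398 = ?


1398 / 2 = 699
699 / 3 = 233
233 / 233 = 1
1398 = 2 × 3 × 233


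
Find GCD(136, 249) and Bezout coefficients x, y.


Tabular extended Euclidean (each row: r = 136*s + 249*t):
r=136, s=1, t=0
r=249, s=0, t=1
q=0: r=136, s=1, t=0   [136*(1) + 249*(0) = 136]
q=1: r=113, s=-1, t=1   [136*(-1) + 249*(1) = 113]
q=1: r=23, s=2, t=-1   [136*(2) + 249*(-1) = 23]
q=4: r=21, s=-9, t=5   [136*(-9) + 249*(5) = 21]
q=1: r=2, s=11, t=-6   [136*(11) + 249*(-6) = 2]
q=10: r=1, s=-119, t=65   [136*(-119) + 249*(65) = 1]
q=2: r=0, s=249, t=-136   [136*(249) + 249*(-136) = 0]
GCD = 1; from the row with r=1: x=-119, y=65
Check: 136*(-119) + 249*(65) = -16184 + 16185 = 1

GCD = 1, x = -119, y = 65


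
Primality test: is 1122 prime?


1122 / 2 = 561 (exact division)
1122 is NOT prime.

No, 1122 is not prime


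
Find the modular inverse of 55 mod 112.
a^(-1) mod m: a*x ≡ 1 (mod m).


Use the extended Euclidean algorithm on (112, 55); each row r = 112*s + 55*t:
r=112, s=1, t=0
r=55, s=0, t=1
q=2: r=2, s=1, t=-2   [112*(1) + 55*(-2) = 2]
q=27: r=1, s=-27, t=55   [112*(-27) + 55*(55) = 1]
q=2: r=0, s=55, t=-112   [112*(55) + 55*(-112) = 0]
GCD = 1 with t = 55, so 55*(55) ≡ 1 (mod 112)
Inverse = 55 mod 112 = 55
Check: 55 * 55 = 3025 ≡ 1 (mod 112)

55^(-1) ≡ 55 (mod 112)


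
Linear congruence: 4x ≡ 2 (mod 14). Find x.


GCD(4, 14) = 2 divides 2
Divide: 2x ≡ 1 (mod 7)
x ≡ 4 (mod 7)


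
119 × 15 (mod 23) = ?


119 × 15 = 1785
1785 mod 23 = 14


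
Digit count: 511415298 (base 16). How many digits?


511415298 in base 16 = 1E7B9402
Number of digits = 8

8 digits (base 16)


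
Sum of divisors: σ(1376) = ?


Divisors of 1376: 1, 2, 4, 8, 16, 32, 43, 86, 172, 344, 688, 1376
Sum = 1 + 2 + 4 + 8 + 16 + 32 + 43 + 86 + 172 + 344 + 688 + 1376 = 2772

σ(1376) = 2772


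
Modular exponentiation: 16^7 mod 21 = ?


16^1 mod 21 = 16
16^2 mod 21 = 4
16^3 mod 21 = 1
16^4 mod 21 = 16
16^5 mod 21 = 4
16^6 mod 21 = 1
16^7 mod 21 = 16


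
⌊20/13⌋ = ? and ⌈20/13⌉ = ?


20/13 = 1.5385
floor = 1
ceil = 2

floor = 1, ceil = 2


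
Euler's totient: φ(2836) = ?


2836 = 2^2 × 709
Prime factors: 2, 709
φ(2836) = 2836 × (1-1/2) × (1-1/709)
= 2836 × 1/2 × 708/709 = 1416

φ(2836) = 1416


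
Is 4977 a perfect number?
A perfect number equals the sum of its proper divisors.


Proper divisors of 4977: 1, 3, 7, 9, 21, 63, 79, 237, 553, 711, 1659
Sum = 1 + 3 + 7 + 9 + 21 + 63 + 79 + 237 + 553 + 711 + 1659 = 3343

No, 4977 is not perfect (3343 ≠ 4977)


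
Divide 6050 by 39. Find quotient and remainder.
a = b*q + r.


6050 = 39 * 155 + 5
Check: 6045 + 5 = 6050

q = 155, r = 5


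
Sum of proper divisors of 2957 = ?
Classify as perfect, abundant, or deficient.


Proper divisors: 1
Sum = 1 = 1
1 < 2957 → deficient

s(2957) = 1 (deficient)


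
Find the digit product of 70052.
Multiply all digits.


7 × 0 × 0 × 5 × 2 = 0


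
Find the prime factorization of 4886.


4886 / 2 = 2443
2443 / 7 = 349
349 / 349 = 1
4886 = 2 × 7 × 349


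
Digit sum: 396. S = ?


3 + 9 + 6 = 18


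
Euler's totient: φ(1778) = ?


1778 = 2 × 7 × 127
Prime factors: 2, 7, 127
φ(1778) = 1778 × (1-1/2) × (1-1/7) × (1-1/127)
= 1778 × 1/2 × 6/7 × 126/127 = 756

φ(1778) = 756


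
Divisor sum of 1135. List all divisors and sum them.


Divisors of 1135: 1, 5, 227, 1135
Sum = 1 + 5 + 227 + 1135 = 1368

σ(1135) = 1368


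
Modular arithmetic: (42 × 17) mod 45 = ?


42 × 17 = 714
714 mod 45 = 39


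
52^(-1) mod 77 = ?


Use the extended Euclidean algorithm on (77, 52); each row r = 77*s + 52*t:
r=77, s=1, t=0
r=52, s=0, t=1
q=1: r=25, s=1, t=-1   [77*(1) + 52*(-1) = 25]
q=2: r=2, s=-2, t=3   [77*(-2) + 52*(3) = 2]
q=12: r=1, s=25, t=-37   [77*(25) + 52*(-37) = 1]
q=2: r=0, s=-52, t=77   [77*(-52) + 52*(77) = 0]
GCD = 1 with t = -37, so 52*(-37) ≡ 1 (mod 77)
Inverse = -37 mod 77 = 40
Check: 52 * 40 = 2080 ≡ 1 (mod 77)

52^(-1) ≡ 40 (mod 77)


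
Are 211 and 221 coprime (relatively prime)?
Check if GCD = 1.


Euclidean algorithm:
221 = 1 * 211 + 10
211 = 21 * 10 + 1
10 = 10 * 1 + 0
GCD(211, 221) = 1

Yes, coprime (GCD = 1)


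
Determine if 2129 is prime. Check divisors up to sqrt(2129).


Check divisors up to sqrt(2129) = 46.1411
No divisors found.
2129 is prime.

Yes, 2129 is prime


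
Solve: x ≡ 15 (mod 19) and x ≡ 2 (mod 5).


M = 19*5 = 95
M1 = M/19 = 5, M2 = M/5 = 19
M1^(-1) mod 19 = 4, M2^(-1) mod 5 = 4
x = 15*5*4 + 2*19*4 = 452
452 mod 95 = 72
Check: 72 mod 19 = 15 ✓, 72 mod 5 = 2 ✓

x ≡ 72 (mod 95)


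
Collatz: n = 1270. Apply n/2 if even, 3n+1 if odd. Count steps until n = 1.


1270 → 635 → 1906 → 953 → 2860 → 1430 → 715 → 2146 → 1073 → 3220 → 1610 → 805 → 2416 → 1208 → 604 → 302 → 151 → 454 → 227 → 682 → 341 → 1024 → 512 → 256 → 128 → 64 → 32 → 16 → 8 → 4 → 2 → 1
Total steps = 31

31 steps


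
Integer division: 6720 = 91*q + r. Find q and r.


6720 = 91 * 73 + 77
Check: 6643 + 77 = 6720

q = 73, r = 77


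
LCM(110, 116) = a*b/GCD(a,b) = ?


GCD(110, 116) = 2
LCM = 110*116/2 = 12760/2 = 6380

LCM = 6380


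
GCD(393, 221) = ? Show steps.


393 = 1 * 221 + 172
221 = 1 * 172 + 49
172 = 3 * 49 + 25
49 = 1 * 25 + 24
25 = 1 * 24 + 1
24 = 24 * 1 + 0
GCD = 1


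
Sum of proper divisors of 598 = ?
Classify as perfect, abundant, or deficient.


Proper divisors: 1, 2, 13, 23, 26, 46, 299
Sum = 1 + 2 + 13 + 23 + 26 + 46 + 299 = 410
410 < 598 → deficient

s(598) = 410 (deficient)


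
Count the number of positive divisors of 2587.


2587 = 13^1 × 199^1
d(2587) = (1+1) × (1+1) = 4

4 divisors


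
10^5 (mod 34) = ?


10^1 mod 34 = 10
10^2 mod 34 = 32
10^3 mod 34 = 14
10^4 mod 34 = 4
10^5 mod 34 = 6


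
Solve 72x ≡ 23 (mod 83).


GCD(72, 83) = 1, unique solution
a^(-1) mod 83 = 15
x = 15 * 23 mod 83 = 13

x ≡ 13 (mod 83)


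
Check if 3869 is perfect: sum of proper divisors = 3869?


Proper divisors of 3869: 1, 53, 73
Sum = 1 + 53 + 73 = 127

No, 3869 is not perfect (127 ≠ 3869)


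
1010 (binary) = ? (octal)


1010 (base 2) = 10 (decimal)
10 (decimal) = 12 (base 8)


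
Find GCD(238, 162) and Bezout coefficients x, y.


Tabular extended Euclidean (each row: r = 238*s + 162*t):
r=238, s=1, t=0
r=162, s=0, t=1
q=1: r=76, s=1, t=-1   [238*(1) + 162*(-1) = 76]
q=2: r=10, s=-2, t=3   [238*(-2) + 162*(3) = 10]
q=7: r=6, s=15, t=-22   [238*(15) + 162*(-22) = 6]
q=1: r=4, s=-17, t=25   [238*(-17) + 162*(25) = 4]
q=1: r=2, s=32, t=-47   [238*(32) + 162*(-47) = 2]
q=2: r=0, s=-81, t=119   [238*(-81) + 162*(119) = 0]
GCD = 2; from the row with r=2: x=32, y=-47
Check: 238*(32) + 162*(-47) = 7616 - 7614 = 2

GCD = 2, x = 32, y = -47


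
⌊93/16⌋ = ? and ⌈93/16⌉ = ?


93/16 = 5.8125
floor = 5
ceil = 6

floor = 5, ceil = 6


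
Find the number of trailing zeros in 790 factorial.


floor(790/5) = 158
floor(790/25) = 31
floor(790/125) = 6
floor(790/625) = 1
Total = 196

196 trailing zeros


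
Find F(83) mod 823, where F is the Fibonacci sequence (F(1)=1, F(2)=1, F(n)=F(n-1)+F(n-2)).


F(k) mod 823 for k=1..83:
1, 1, 2, 3, 5, 8, 13, 21, 34, 55, 89, 144, 233, 377, 610, 164, 774, 115, 66, 181, 247, 428, 675, 280, 132, 412, 544, 133, 677, 810, 664, 651, 492, 320, 812, 309, 298, 607, 82, 689, 771, 637, 585, 399, 161, 560, 721, 458, 356, 814, 347, 338, 685, 200, 62, 262, 324, 586, 87, 673, 760, 610, 547, 334, 58, 392, 450, 19, 469, 488, 134, 622, 756, 555, 488, 220, 708, 105, 813, 95, 85, 180, 265
F(83) mod 823 = 265


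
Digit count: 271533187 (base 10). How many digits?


271533187 has 9 digits in base 10
floor(log10(271533187)) + 1 = floor(8.4338) + 1 = 9

9 digits (base 10)


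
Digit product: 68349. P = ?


6 × 8 × 3 × 4 × 9 = 5184


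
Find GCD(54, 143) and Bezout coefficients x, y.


Tabular extended Euclidean (each row: r = 54*s + 143*t):
r=54, s=1, t=0
r=143, s=0, t=1
q=0: r=54, s=1, t=0   [54*(1) + 143*(0) = 54]
q=2: r=35, s=-2, t=1   [54*(-2) + 143*(1) = 35]
q=1: r=19, s=3, t=-1   [54*(3) + 143*(-1) = 19]
q=1: r=16, s=-5, t=2   [54*(-5) + 143*(2) = 16]
q=1: r=3, s=8, t=-3   [54*(8) + 143*(-3) = 3]
q=5: r=1, s=-45, t=17   [54*(-45) + 143*(17) = 1]
q=3: r=0, s=143, t=-54   [54*(143) + 143*(-54) = 0]
GCD = 1; from the row with r=1: x=-45, y=17
Check: 54*(-45) + 143*(17) = -2430 + 2431 = 1

GCD = 1, x = -45, y = 17


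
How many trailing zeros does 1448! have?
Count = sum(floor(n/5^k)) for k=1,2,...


floor(1448/5) = 289
floor(1448/25) = 57
floor(1448/125) = 11
floor(1448/625) = 2
Total = 359

359 trailing zeros


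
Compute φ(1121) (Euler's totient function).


1121 = 19 × 59
Prime factors: 19, 59
φ(1121) = 1121 × (1-1/19) × (1-1/59)
= 1121 × 18/19 × 58/59 = 1044

φ(1121) = 1044


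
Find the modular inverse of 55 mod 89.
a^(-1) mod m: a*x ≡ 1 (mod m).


Use the extended Euclidean algorithm on (89, 55); each row r = 89*s + 55*t:
r=89, s=1, t=0
r=55, s=0, t=1
q=1: r=34, s=1, t=-1   [89*(1) + 55*(-1) = 34]
q=1: r=21, s=-1, t=2   [89*(-1) + 55*(2) = 21]
q=1: r=13, s=2, t=-3   [89*(2) + 55*(-3) = 13]
q=1: r=8, s=-3, t=5   [89*(-3) + 55*(5) = 8]
q=1: r=5, s=5, t=-8   [89*(5) + 55*(-8) = 5]
q=1: r=3, s=-8, t=13   [89*(-8) + 55*(13) = 3]
q=1: r=2, s=13, t=-21   [89*(13) + 55*(-21) = 2]
q=1: r=1, s=-21, t=34   [89*(-21) + 55*(34) = 1]
q=2: r=0, s=55, t=-89   [89*(55) + 55*(-89) = 0]
GCD = 1 with t = 34, so 55*(34) ≡ 1 (mod 89)
Inverse = 34 mod 89 = 34
Check: 55 * 34 = 1870 ≡ 1 (mod 89)

55^(-1) ≡ 34 (mod 89)


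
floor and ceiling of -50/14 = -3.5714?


-50/14 = -3.5714
floor = -4
ceil = -3

floor = -4, ceil = -3


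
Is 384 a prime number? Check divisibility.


384 / 2 = 192 (exact division)
384 is NOT prime.

No, 384 is not prime


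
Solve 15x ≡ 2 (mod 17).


GCD(15, 17) = 1, unique solution
a^(-1) mod 17 = 8
x = 8 * 2 mod 17 = 16

x ≡ 16 (mod 17)


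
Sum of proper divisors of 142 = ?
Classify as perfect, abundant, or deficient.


Proper divisors: 1, 2, 71
Sum = 1 + 2 + 71 = 74
74 < 142 → deficient

s(142) = 74 (deficient)


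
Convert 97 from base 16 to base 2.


97 (base 16) = 151 (decimal)
151 (decimal) = 10010111 (base 2)


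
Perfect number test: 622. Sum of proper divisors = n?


Proper divisors of 622: 1, 2, 311
Sum = 1 + 2 + 311 = 314

No, 622 is not perfect (314 ≠ 622)


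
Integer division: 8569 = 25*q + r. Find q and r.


8569 = 25 * 342 + 19
Check: 8550 + 19 = 8569

q = 342, r = 19


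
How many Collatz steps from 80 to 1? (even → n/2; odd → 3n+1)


80 → 40 → 20 → 10 → 5 → 16 → 8 → 4 → 2 → 1
Total steps = 9

9 steps


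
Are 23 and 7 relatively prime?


Euclidean algorithm:
23 = 3 * 7 + 2
7 = 3 * 2 + 1
2 = 2 * 1 + 0
GCD(23, 7) = 1

Yes, coprime (GCD = 1)


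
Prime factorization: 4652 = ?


4652 / 2 = 2326
2326 / 2 = 1163
1163 / 1163 = 1
4652 = 2^2 × 1163


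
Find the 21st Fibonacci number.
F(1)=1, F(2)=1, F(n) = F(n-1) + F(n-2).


Sequence: 1, 1, 2, 3, 5, 8, 13, 21, 34, 55, 89, 144, 233, 377, 610, 987, 1597, 2584, 4181, 6765, 10946
F(21) = 10946


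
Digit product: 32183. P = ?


3 × 2 × 1 × 8 × 3 = 144


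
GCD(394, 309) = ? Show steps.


394 = 1 * 309 + 85
309 = 3 * 85 + 54
85 = 1 * 54 + 31
54 = 1 * 31 + 23
31 = 1 * 23 + 8
23 = 2 * 8 + 7
8 = 1 * 7 + 1
7 = 7 * 1 + 0
GCD = 1


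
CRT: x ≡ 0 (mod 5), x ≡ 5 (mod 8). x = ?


M = 5*8 = 40
M1 = M/5 = 8, M2 = M/8 = 5
M1^(-1) mod 5 = 2, M2^(-1) mod 8 = 5
x = 0*8*2 + 5*5*5 = 125
125 mod 40 = 5
Check: 5 mod 5 = 0 ✓, 5 mod 8 = 5 ✓

x ≡ 5 (mod 40)


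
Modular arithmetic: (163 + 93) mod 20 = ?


163 + 93 = 256
256 mod 20 = 16


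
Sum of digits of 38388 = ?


3 + 8 + 3 + 8 + 8 = 30


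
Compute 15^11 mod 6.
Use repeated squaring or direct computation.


15^1 mod 6 = 3
15^2 mod 6 = 3
15^3 mod 6 = 3
15^4 mod 6 = 3
15^5 mod 6 = 3
15^6 mod 6 = 3
15^7 mod 6 = 3
15^8 mod 6 = 3
15^9 mod 6 = 3
15^10 mod 6 = 3
15^11 mod 6 = 3


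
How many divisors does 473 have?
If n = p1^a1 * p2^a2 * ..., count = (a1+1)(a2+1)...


473 = 11^1 × 43^1
d(473) = (1+1) × (1+1) = 4

4 divisors


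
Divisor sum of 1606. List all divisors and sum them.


Divisors of 1606: 1, 2, 11, 22, 73, 146, 803, 1606
Sum = 1 + 2 + 11 + 22 + 73 + 146 + 803 + 1606 = 2664

σ(1606) = 2664


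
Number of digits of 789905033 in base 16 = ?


789905033 in base 16 = 2F14FE89
Number of digits = 8

8 digits (base 16)


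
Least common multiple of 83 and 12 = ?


GCD(83, 12) = 1
LCM = 83*12/1 = 996/1 = 996

LCM = 996


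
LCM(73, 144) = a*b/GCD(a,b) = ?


GCD(73, 144) = 1
LCM = 73*144/1 = 10512/1 = 10512

LCM = 10512


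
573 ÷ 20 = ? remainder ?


573 = 20 * 28 + 13
Check: 560 + 13 = 573

q = 28, r = 13


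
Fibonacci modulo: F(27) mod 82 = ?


F(k) mod 82 for k=1..27:
1, 1, 2, 3, 5, 8, 13, 21, 34, 55, 7, 62, 69, 49, 36, 3, 39, 42, 81, 41, 40, 81, 39, 38, 77, 33, 28
F(27) mod 82 = 28


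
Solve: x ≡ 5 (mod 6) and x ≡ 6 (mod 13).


M = 6*13 = 78
M1 = M/6 = 13, M2 = M/13 = 6
M1^(-1) mod 6 = 1, M2^(-1) mod 13 = 11
x = 5*13*1 + 6*6*11 = 461
461 mod 78 = 71
Check: 71 mod 6 = 5 ✓, 71 mod 13 = 6 ✓

x ≡ 71 (mod 78)


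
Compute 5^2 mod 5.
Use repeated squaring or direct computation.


5^1 mod 5 = 0
5^2 mod 5 = 0


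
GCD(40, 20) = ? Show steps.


40 = 2 * 20 + 0
GCD = 20


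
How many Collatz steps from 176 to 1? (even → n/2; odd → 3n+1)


176 → 88 → 44 → 22 → 11 → 34 → 17 → 52 → 26 → 13 → 40 → 20 → 10 → 5 → 16 → 8 → 4 → 2 → 1
Total steps = 18

18 steps


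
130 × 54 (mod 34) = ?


130 × 54 = 7020
7020 mod 34 = 16


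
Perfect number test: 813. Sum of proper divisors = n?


Proper divisors of 813: 1, 3, 271
Sum = 1 + 3 + 271 = 275

No, 813 is not perfect (275 ≠ 813)


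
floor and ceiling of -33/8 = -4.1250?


-33/8 = -4.1250
floor = -5
ceil = -4

floor = -5, ceil = -4


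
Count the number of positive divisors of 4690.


4690 = 2^1 × 5^1 × 7^1 × 67^1
d(4690) = (1+1) × (1+1) × (1+1) × (1+1) = 16

16 divisors


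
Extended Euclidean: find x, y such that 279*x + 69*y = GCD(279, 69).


Tabular extended Euclidean (each row: r = 279*s + 69*t):
r=279, s=1, t=0
r=69, s=0, t=1
q=4: r=3, s=1, t=-4   [279*(1) + 69*(-4) = 3]
q=23: r=0, s=-23, t=93   [279*(-23) + 69*(93) = 0]
GCD = 3; from the row with r=3: x=1, y=-4
Check: 279*(1) + 69*(-4) = 279 - 276 = 3

GCD = 3, x = 1, y = -4


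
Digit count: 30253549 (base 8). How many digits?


30253549 in base 8 = 163320755
Number of digits = 9

9 digits (base 8)


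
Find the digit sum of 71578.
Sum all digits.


7 + 1 + 5 + 7 + 8 = 28


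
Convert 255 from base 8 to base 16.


255 (base 8) = 173 (decimal)
173 (decimal) = AD (base 16)


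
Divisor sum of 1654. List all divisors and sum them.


Divisors of 1654: 1, 2, 827, 1654
Sum = 1 + 2 + 827 + 1654 = 2484

σ(1654) = 2484


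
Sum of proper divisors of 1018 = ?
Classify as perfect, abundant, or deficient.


Proper divisors: 1, 2, 509
Sum = 1 + 2 + 509 = 512
512 < 1018 → deficient

s(1018) = 512 (deficient)


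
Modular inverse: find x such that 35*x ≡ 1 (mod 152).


Use the extended Euclidean algorithm on (152, 35); each row r = 152*s + 35*t:
r=152, s=1, t=0
r=35, s=0, t=1
q=4: r=12, s=1, t=-4   [152*(1) + 35*(-4) = 12]
q=2: r=11, s=-2, t=9   [152*(-2) + 35*(9) = 11]
q=1: r=1, s=3, t=-13   [152*(3) + 35*(-13) = 1]
q=11: r=0, s=-35, t=152   [152*(-35) + 35*(152) = 0]
GCD = 1 with t = -13, so 35*(-13) ≡ 1 (mod 152)
Inverse = -13 mod 152 = 139
Check: 35 * 139 = 4865 ≡ 1 (mod 152)

35^(-1) ≡ 139 (mod 152)


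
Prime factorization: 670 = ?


670 / 2 = 335
335 / 5 = 67
67 / 67 = 1
670 = 2 × 5 × 67


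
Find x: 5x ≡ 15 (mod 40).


GCD(5, 40) = 5 divides 15
Divide: 1x ≡ 3 (mod 8)
x ≡ 3 (mod 8)


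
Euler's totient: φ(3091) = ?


3091 = 11 × 281
Prime factors: 11, 281
φ(3091) = 3091 × (1-1/11) × (1-1/281)
= 3091 × 10/11 × 280/281 = 2800

φ(3091) = 2800


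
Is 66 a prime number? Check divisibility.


66 / 2 = 33 (exact division)
66 is NOT prime.

No, 66 is not prime


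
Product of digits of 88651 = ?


8 × 8 × 6 × 5 × 1 = 1920


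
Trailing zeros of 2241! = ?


floor(2241/5) = 448
floor(2241/25) = 89
floor(2241/125) = 17
floor(2241/625) = 3
Total = 557

557 trailing zeros


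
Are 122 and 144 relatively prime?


Euclidean algorithm:
144 = 1 * 122 + 22
122 = 5 * 22 + 12
22 = 1 * 12 + 10
12 = 1 * 10 + 2
10 = 5 * 2 + 0
GCD(122, 144) = 2

No, not coprime (GCD = 2)


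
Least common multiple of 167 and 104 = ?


GCD(167, 104) = 1
LCM = 167*104/1 = 17368/1 = 17368

LCM = 17368


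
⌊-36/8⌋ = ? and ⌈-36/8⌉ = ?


-36/8 = -4.5000
floor = -5
ceil = -4

floor = -5, ceil = -4


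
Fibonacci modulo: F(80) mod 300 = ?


F(k) mod 300 for k=1..80:
1, 1, 2, 3, 5, 8, 13, 21, 34, 55, 89, 144, 233, 77, 10, 87, 97, 184, 281, 165, 146, 11, 157, 168, 25, 193, 218, 111, 29, 140, 169, 9, 178, 187, 65, 252, 17, 269, 286, 255, 241, 196, 137, 33, 170, 203, 73, 276, 49, 25, 74, 99, 173, 272, 145, 117, 262, 79, 41, 120, 161, 281, 142, 123, 265, 88, 53, 141, 194, 35, 229, 264, 193, 157, 50, 207, 257, 164, 121, 285
F(80) mod 300 = 285


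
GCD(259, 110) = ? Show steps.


259 = 2 * 110 + 39
110 = 2 * 39 + 32
39 = 1 * 32 + 7
32 = 4 * 7 + 4
7 = 1 * 4 + 3
4 = 1 * 3 + 1
3 = 3 * 1 + 0
GCD = 1


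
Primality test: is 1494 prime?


1494 / 2 = 747 (exact division)
1494 is NOT prime.

No, 1494 is not prime


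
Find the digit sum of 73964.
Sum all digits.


7 + 3 + 9 + 6 + 4 = 29


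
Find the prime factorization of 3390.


3390 / 2 = 1695
1695 / 3 = 565
565 / 5 = 113
113 / 113 = 1
3390 = 2 × 3 × 5 × 113


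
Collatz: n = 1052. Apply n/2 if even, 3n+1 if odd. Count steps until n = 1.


1052 → 526 → 263 → 790 → 395 → 1186 → 593 → 1780 → 890 → 445 → 1336 → 668 → 334 → 167 → 502 → 251 → 754 → 377 → 1132 → 566 → 283 → 850 → 425 → 1276 → 638 → 319 → 958 → 479 → 1438 → 719 → 2158 → 1079 → 3238 → 1619 → 4858 → 2429 → 7288 → 3644 → 1822 → 911 → 2734 → 1367 → 4102 → 2051 → 6154 → 3077 → 9232 → 4616 → 2308 → 1154 → 577 → 1732 → 866 → 433 → 1300 → 650 → 325 → 976 → 488 → 244 → 122 → 61 → 184 → 92 → 46 → 23 → 70 → 35 → 106 → 53 → 160 → 80 → 40 → 20 → 10 → 5 → 16 → 8 → 4 → 2 → 1
Total steps = 80

80 steps


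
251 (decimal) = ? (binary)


251 (base 10) = 251 (decimal)
251 (decimal) = 11111011 (base 2)


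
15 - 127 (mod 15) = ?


15 - 127 = -112
-112 mod 15 = 8


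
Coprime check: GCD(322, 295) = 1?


Euclidean algorithm:
322 = 1 * 295 + 27
295 = 10 * 27 + 25
27 = 1 * 25 + 2
25 = 12 * 2 + 1
2 = 2 * 1 + 0
GCD(322, 295) = 1

Yes, coprime (GCD = 1)


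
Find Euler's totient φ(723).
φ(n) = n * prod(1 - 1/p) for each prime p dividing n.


723 = 3 × 241
Prime factors: 3, 241
φ(723) = 723 × (1-1/3) × (1-1/241)
= 723 × 2/3 × 240/241 = 480

φ(723) = 480


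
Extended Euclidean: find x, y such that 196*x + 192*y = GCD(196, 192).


Tabular extended Euclidean (each row: r = 196*s + 192*t):
r=196, s=1, t=0
r=192, s=0, t=1
q=1: r=4, s=1, t=-1   [196*(1) + 192*(-1) = 4]
q=48: r=0, s=-48, t=49   [196*(-48) + 192*(49) = 0]
GCD = 4; from the row with r=4: x=1, y=-1
Check: 196*(1) + 192*(-1) = 196 - 192 = 4

GCD = 4, x = 1, y = -1


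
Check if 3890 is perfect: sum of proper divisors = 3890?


Proper divisors of 3890: 1, 2, 5, 10, 389, 778, 1945
Sum = 1 + 2 + 5 + 10 + 389 + 778 + 1945 = 3130

No, 3890 is not perfect (3130 ≠ 3890)


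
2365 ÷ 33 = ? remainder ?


2365 = 33 * 71 + 22
Check: 2343 + 22 = 2365

q = 71, r = 22


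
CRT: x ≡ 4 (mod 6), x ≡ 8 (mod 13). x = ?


M = 6*13 = 78
M1 = M/6 = 13, M2 = M/13 = 6
M1^(-1) mod 6 = 1, M2^(-1) mod 13 = 11
x = 4*13*1 + 8*6*11 = 580
580 mod 78 = 34
Check: 34 mod 6 = 4 ✓, 34 mod 13 = 8 ✓

x ≡ 34 (mod 78)


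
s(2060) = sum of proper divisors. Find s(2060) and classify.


Proper divisors: 1, 2, 4, 5, 10, 20, 103, 206, 412, 515, 1030
Sum = 1 + 2 + 4 + 5 + 10 + 20 + 103 + 206 + 412 + 515 + 1030 = 2308
2308 > 2060 → abundant

s(2060) = 2308 (abundant)


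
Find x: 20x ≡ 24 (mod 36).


GCD(20, 36) = 4 divides 24
Divide: 5x ≡ 6 (mod 9)
x ≡ 3 (mod 9)


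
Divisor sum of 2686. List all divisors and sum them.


Divisors of 2686: 1, 2, 17, 34, 79, 158, 1343, 2686
Sum = 1 + 2 + 17 + 34 + 79 + 158 + 1343 + 2686 = 4320

σ(2686) = 4320


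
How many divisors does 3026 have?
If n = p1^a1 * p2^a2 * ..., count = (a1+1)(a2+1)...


3026 = 2^1 × 17^1 × 89^1
d(3026) = (1+1) × (1+1) × (1+1) = 8

8 divisors


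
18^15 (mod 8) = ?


18^1 mod 8 = 2
18^2 mod 8 = 4
18^3 mod 8 = 0
18^4 mod 8 = 0
18^5 mod 8 = 0
18^6 mod 8 = 0
18^7 mod 8 = 0
18^8 mod 8 = 0
18^9 mod 8 = 0
18^10 mod 8 = 0
18^11 mod 8 = 0
18^12 mod 8 = 0
18^13 mod 8 = 0
18^14 mod 8 = 0
18^15 mod 8 = 0


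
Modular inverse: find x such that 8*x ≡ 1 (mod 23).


Use the extended Euclidean algorithm on (23, 8); each row r = 23*s + 8*t:
r=23, s=1, t=0
r=8, s=0, t=1
q=2: r=7, s=1, t=-2   [23*(1) + 8*(-2) = 7]
q=1: r=1, s=-1, t=3   [23*(-1) + 8*(3) = 1]
q=7: r=0, s=8, t=-23   [23*(8) + 8*(-23) = 0]
GCD = 1 with t = 3, so 8*(3) ≡ 1 (mod 23)
Inverse = 3 mod 23 = 3
Check: 8 * 3 = 24 ≡ 1 (mod 23)

8^(-1) ≡ 3 (mod 23)


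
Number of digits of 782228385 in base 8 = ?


782228385 in base 8 = 5647755641
Number of digits = 10

10 digits (base 8)


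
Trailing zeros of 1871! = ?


floor(1871/5) = 374
floor(1871/25) = 74
floor(1871/125) = 14
floor(1871/625) = 2
Total = 464

464 trailing zeros


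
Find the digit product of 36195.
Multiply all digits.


3 × 6 × 1 × 9 × 5 = 810


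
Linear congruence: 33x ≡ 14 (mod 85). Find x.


GCD(33, 85) = 1, unique solution
a^(-1) mod 85 = 67
x = 67 * 14 mod 85 = 3

x ≡ 3 (mod 85)


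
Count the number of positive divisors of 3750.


3750 = 2^1 × 3^1 × 5^4
d(3750) = (1+1) × (1+1) × (4+1) = 20

20 divisors


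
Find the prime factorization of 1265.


1265 / 5 = 253
253 / 11 = 23
23 / 23 = 1
1265 = 5 × 11 × 23


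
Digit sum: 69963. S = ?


6 + 9 + 9 + 6 + 3 = 33


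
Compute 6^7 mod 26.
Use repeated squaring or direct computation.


6^1 mod 26 = 6
6^2 mod 26 = 10
6^3 mod 26 = 8
6^4 mod 26 = 22
6^5 mod 26 = 2
6^6 mod 26 = 12
6^7 mod 26 = 20


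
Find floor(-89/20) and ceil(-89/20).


-89/20 = -4.4500
floor = -5
ceil = -4

floor = -5, ceil = -4


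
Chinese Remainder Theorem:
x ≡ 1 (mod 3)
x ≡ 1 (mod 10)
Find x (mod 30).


M = 3*10 = 30
M1 = M/3 = 10, M2 = M/10 = 3
M1^(-1) mod 3 = 1, M2^(-1) mod 10 = 7
x = 1*10*1 + 1*3*7 = 31
31 mod 30 = 1
Check: 1 mod 3 = 1 ✓, 1 mod 10 = 1 ✓

x ≡ 1 (mod 30)


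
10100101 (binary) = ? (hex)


10100101 (base 2) = 165 (decimal)
165 (decimal) = A5 (base 16)


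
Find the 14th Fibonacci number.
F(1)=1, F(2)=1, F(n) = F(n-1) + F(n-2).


Sequence: 1, 1, 2, 3, 5, 8, 13, 21, 34, 55, 89, 144, 233, 377
F(14) = 377


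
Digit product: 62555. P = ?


6 × 2 × 5 × 5 × 5 = 1500


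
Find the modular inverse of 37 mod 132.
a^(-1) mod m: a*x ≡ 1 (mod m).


Use the extended Euclidean algorithm on (132, 37); each row r = 132*s + 37*t:
r=132, s=1, t=0
r=37, s=0, t=1
q=3: r=21, s=1, t=-3   [132*(1) + 37*(-3) = 21]
q=1: r=16, s=-1, t=4   [132*(-1) + 37*(4) = 16]
q=1: r=5, s=2, t=-7   [132*(2) + 37*(-7) = 5]
q=3: r=1, s=-7, t=25   [132*(-7) + 37*(25) = 1]
q=5: r=0, s=37, t=-132   [132*(37) + 37*(-132) = 0]
GCD = 1 with t = 25, so 37*(25) ≡ 1 (mod 132)
Inverse = 25 mod 132 = 25
Check: 37 * 25 = 925 ≡ 1 (mod 132)

37^(-1) ≡ 25 (mod 132)


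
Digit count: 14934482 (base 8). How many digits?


14934482 in base 8 = 70760722
Number of digits = 8

8 digits (base 8)


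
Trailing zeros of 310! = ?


floor(310/5) = 62
floor(310/25) = 12
floor(310/125) = 2
Total = 76

76 trailing zeros


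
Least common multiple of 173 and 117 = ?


GCD(173, 117) = 1
LCM = 173*117/1 = 20241/1 = 20241

LCM = 20241


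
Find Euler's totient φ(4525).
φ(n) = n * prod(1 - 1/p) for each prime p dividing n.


4525 = 5^2 × 181
Prime factors: 5, 181
φ(4525) = 4525 × (1-1/5) × (1-1/181)
= 4525 × 4/5 × 180/181 = 3600

φ(4525) = 3600


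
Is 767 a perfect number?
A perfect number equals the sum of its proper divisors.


Proper divisors of 767: 1, 13, 59
Sum = 1 + 13 + 59 = 73

No, 767 is not perfect (73 ≠ 767)


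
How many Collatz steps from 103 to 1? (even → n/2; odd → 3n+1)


103 → 310 → 155 → 466 → 233 → 700 → 350 → 175 → 526 → 263 → 790 → 395 → 1186 → 593 → 1780 → 890 → 445 → 1336 → 668 → 334 → 167 → 502 → 251 → 754 → 377 → 1132 → 566 → 283 → 850 → 425 → 1276 → 638 → 319 → 958 → 479 → 1438 → 719 → 2158 → 1079 → 3238 → 1619 → 4858 → 2429 → 7288 → 3644 → 1822 → 911 → 2734 → 1367 → 4102 → 2051 → 6154 → 3077 → 9232 → 4616 → 2308 → 1154 → 577 → 1732 → 866 → 433 → 1300 → 650 → 325 → 976 → 488 → 244 → 122 → 61 → 184 → 92 → 46 → 23 → 70 → 35 → 106 → 53 → 160 → 80 → 40 → 20 → 10 → 5 → 16 → 8 → 4 → 2 → 1
Total steps = 87

87 steps


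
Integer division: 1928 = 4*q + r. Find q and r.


1928 = 4 * 482 + 0
Check: 1928 + 0 = 1928

q = 482, r = 0


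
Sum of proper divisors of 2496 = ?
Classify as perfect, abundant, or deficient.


Proper divisors: 1, 2, 3, 4, 6, 8, 12, 13, 16, 24, 26, 32, 39, 48, 52, 64, 78, 96, 104, 156, 192, 208, 312, 416, 624, 832, 1248
Sum = 1 + 2 + 3 + 4 + 6 + 8 + 12 + 13 + 16 + 24 + 26 + 32 + 39 + 48 + 52 + 64 + 78 + 96 + 104 + 156 + 192 + 208 + 312 + 416 + 624 + 832 + 1248 = 4616
4616 > 2496 → abundant

s(2496) = 4616 (abundant)


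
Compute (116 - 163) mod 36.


116 - 163 = -47
-47 mod 36 = 25


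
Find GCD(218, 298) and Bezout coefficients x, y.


Tabular extended Euclidean (each row: r = 218*s + 298*t):
r=218, s=1, t=0
r=298, s=0, t=1
q=0: r=218, s=1, t=0   [218*(1) + 298*(0) = 218]
q=1: r=80, s=-1, t=1   [218*(-1) + 298*(1) = 80]
q=2: r=58, s=3, t=-2   [218*(3) + 298*(-2) = 58]
q=1: r=22, s=-4, t=3   [218*(-4) + 298*(3) = 22]
q=2: r=14, s=11, t=-8   [218*(11) + 298*(-8) = 14]
q=1: r=8, s=-15, t=11   [218*(-15) + 298*(11) = 8]
q=1: r=6, s=26, t=-19   [218*(26) + 298*(-19) = 6]
q=1: r=2, s=-41, t=30   [218*(-41) + 298*(30) = 2]
q=3: r=0, s=149, t=-109   [218*(149) + 298*(-109) = 0]
GCD = 2; from the row with r=2: x=-41, y=30
Check: 218*(-41) + 298*(30) = -8938 + 8940 = 2

GCD = 2, x = -41, y = 30


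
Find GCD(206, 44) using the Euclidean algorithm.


206 = 4 * 44 + 30
44 = 1 * 30 + 14
30 = 2 * 14 + 2
14 = 7 * 2 + 0
GCD = 2


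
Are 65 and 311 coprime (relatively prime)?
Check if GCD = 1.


Euclidean algorithm:
311 = 4 * 65 + 51
65 = 1 * 51 + 14
51 = 3 * 14 + 9
14 = 1 * 9 + 5
9 = 1 * 5 + 4
5 = 1 * 4 + 1
4 = 4 * 1 + 0
GCD(65, 311) = 1

Yes, coprime (GCD = 1)


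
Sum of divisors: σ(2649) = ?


Divisors of 2649: 1, 3, 883, 2649
Sum = 1 + 3 + 883 + 2649 = 3536

σ(2649) = 3536


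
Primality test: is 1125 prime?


1125 / 3 = 375 (exact division)
1125 is NOT prime.

No, 1125 is not prime


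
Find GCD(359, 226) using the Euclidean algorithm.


359 = 1 * 226 + 133
226 = 1 * 133 + 93
133 = 1 * 93 + 40
93 = 2 * 40 + 13
40 = 3 * 13 + 1
13 = 13 * 1 + 0
GCD = 1


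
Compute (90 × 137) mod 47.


90 × 137 = 12330
12330 mod 47 = 16


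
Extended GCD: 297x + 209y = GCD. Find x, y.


Tabular extended Euclidean (each row: r = 297*s + 209*t):
r=297, s=1, t=0
r=209, s=0, t=1
q=1: r=88, s=1, t=-1   [297*(1) + 209*(-1) = 88]
q=2: r=33, s=-2, t=3   [297*(-2) + 209*(3) = 33]
q=2: r=22, s=5, t=-7   [297*(5) + 209*(-7) = 22]
q=1: r=11, s=-7, t=10   [297*(-7) + 209*(10) = 11]
q=2: r=0, s=19, t=-27   [297*(19) + 209*(-27) = 0]
GCD = 11; from the row with r=11: x=-7, y=10
Check: 297*(-7) + 209*(10) = -2079 + 2090 = 11

GCD = 11, x = -7, y = 10


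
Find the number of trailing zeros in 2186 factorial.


floor(2186/5) = 437
floor(2186/25) = 87
floor(2186/125) = 17
floor(2186/625) = 3
Total = 544

544 trailing zeros


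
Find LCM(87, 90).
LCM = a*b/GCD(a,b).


GCD(87, 90) = 3
LCM = 87*90/3 = 7830/3 = 2610

LCM = 2610


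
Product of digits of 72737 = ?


7 × 2 × 7 × 3 × 7 = 2058


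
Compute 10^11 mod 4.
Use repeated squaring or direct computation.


10^1 mod 4 = 2
10^2 mod 4 = 0
10^3 mod 4 = 0
10^4 mod 4 = 0
10^5 mod 4 = 0
10^6 mod 4 = 0
10^7 mod 4 = 0
10^8 mod 4 = 0
10^9 mod 4 = 0
10^10 mod 4 = 0
10^11 mod 4 = 0


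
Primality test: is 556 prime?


556 / 2 = 278 (exact division)
556 is NOT prime.

No, 556 is not prime


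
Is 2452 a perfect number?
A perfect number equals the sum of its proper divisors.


Proper divisors of 2452: 1, 2, 4, 613, 1226
Sum = 1 + 2 + 4 + 613 + 1226 = 1846

No, 2452 is not perfect (1846 ≠ 2452)


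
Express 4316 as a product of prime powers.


4316 / 2 = 2158
2158 / 2 = 1079
1079 / 13 = 83
83 / 83 = 1
4316 = 2^2 × 13 × 83


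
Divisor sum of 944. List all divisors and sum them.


Divisors of 944: 1, 2, 4, 8, 16, 59, 118, 236, 472, 944
Sum = 1 + 2 + 4 + 8 + 16 + 59 + 118 + 236 + 472 + 944 = 1860

σ(944) = 1860


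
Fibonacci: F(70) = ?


Sequence: 1, 1, 2, 3, 5, 8, 13, 21, 34, 55, 89, 144, 233, 377, 610, 987, 1597, 2584, 4181, 6765, 10946, 17711, 28657, 46368, 75025, 121393, 196418, 317811, 514229, 832040, 1346269, 2178309, 3524578, 5702887, 9227465, 14930352, 24157817, 39088169, 63245986, 102334155, 165580141, 267914296, 433494437, 701408733, 1134903170, 1836311903, 2971215073, 4807526976, 7778742049, 12586269025, 20365011074, 32951280099, 53316291173, 86267571272, 139583862445, 225851433717, 365435296162, 591286729879, 956722026041, 1548008755920, 2504730781961, 4052739537881, 6557470319842, 10610209857723, 17167680177565, 27777890035288, 44945570212853, 72723460248141, 117669030460994, 190392490709135
F(70) = 190392490709135


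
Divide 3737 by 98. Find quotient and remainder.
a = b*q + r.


3737 = 98 * 38 + 13
Check: 3724 + 13 = 3737

q = 38, r = 13


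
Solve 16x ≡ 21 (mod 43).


GCD(16, 43) = 1, unique solution
a^(-1) mod 43 = 35
x = 35 * 21 mod 43 = 4

x ≡ 4 (mod 43)


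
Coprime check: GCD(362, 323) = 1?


Euclidean algorithm:
362 = 1 * 323 + 39
323 = 8 * 39 + 11
39 = 3 * 11 + 6
11 = 1 * 6 + 5
6 = 1 * 5 + 1
5 = 5 * 1 + 0
GCD(362, 323) = 1

Yes, coprime (GCD = 1)


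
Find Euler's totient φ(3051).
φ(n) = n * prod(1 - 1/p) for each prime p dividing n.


3051 = 3^3 × 113
Prime factors: 3, 113
φ(3051) = 3051 × (1-1/3) × (1-1/113)
= 3051 × 2/3 × 112/113 = 2016

φ(3051) = 2016


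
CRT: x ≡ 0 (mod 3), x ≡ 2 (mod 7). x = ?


M = 3*7 = 21
M1 = M/3 = 7, M2 = M/7 = 3
M1^(-1) mod 3 = 1, M2^(-1) mod 7 = 5
x = 0*7*1 + 2*3*5 = 30
30 mod 21 = 9
Check: 9 mod 3 = 0 ✓, 9 mod 7 = 2 ✓

x ≡ 9 (mod 21)


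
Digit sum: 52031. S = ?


5 + 2 + 0 + 3 + 1 = 11


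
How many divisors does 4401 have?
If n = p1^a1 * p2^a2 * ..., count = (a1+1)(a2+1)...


4401 = 3^3 × 163^1
d(4401) = (3+1) × (1+1) = 8

8 divisors


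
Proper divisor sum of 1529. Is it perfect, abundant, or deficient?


Proper divisors: 1, 11, 139
Sum = 1 + 11 + 139 = 151
151 < 1529 → deficient

s(1529) = 151 (deficient)


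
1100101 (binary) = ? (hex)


1100101 (base 2) = 101 (decimal)
101 (decimal) = 65 (base 16)


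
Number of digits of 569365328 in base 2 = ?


569365328 in base 2 = 100001111011111101001101010000
Number of digits = 30

30 digits (base 2)
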